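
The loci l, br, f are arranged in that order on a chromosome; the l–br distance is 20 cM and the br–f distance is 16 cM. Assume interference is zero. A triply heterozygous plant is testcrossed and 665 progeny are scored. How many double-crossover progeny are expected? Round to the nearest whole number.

Map distances give recombination frequencies of 0.200 and 0.160 for the two intervals.
With no interference, expected double-crossover frequency = 0.200 × 0.160 = 0.03200.
Expected number = 0.03200 × 665 = 21.28 ≈ 21.

21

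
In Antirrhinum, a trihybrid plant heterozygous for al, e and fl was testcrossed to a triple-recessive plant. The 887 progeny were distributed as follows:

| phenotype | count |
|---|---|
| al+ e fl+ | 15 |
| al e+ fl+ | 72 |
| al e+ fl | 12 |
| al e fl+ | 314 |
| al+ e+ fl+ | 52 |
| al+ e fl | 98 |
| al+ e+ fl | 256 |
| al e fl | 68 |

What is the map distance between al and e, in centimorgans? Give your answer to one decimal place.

The two most frequent reciprocal classes, al+ e+ fl and al e fl+, are the parental types, so the F1 was al+ e+ fl / al e fl+.
The two rarest classes, al e+ fl and al+ e fl+, are the double crossovers. Comparing them with the parentals, only the al allele has switched, so al is the middle locus and the order is e – al – fl.
Crossovers in the e–al interval produce the single-crossover classes al+ e fl and al e+ fl+ (98 + 72 = 170) plus the double crossovers (27).
RF(e–al) = (170 + 27) / 887 = 197/887 = 0.2221 → 22.2 centimorgans.

22.2 centimorgans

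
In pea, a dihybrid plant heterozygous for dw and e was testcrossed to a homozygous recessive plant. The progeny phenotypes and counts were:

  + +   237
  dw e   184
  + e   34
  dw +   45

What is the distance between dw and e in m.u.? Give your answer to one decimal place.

The two most frequent classes, + + (237) and dw e (184), are the parental types, so the F1 was + + / dw e.
The recombinant classes are + e and dw +: 34 + 45 = 79.
Recombination frequency = 79/500 = 0.1580 ≈ 15.8%, i.e. 15.8 m.u.

15.8 m.u.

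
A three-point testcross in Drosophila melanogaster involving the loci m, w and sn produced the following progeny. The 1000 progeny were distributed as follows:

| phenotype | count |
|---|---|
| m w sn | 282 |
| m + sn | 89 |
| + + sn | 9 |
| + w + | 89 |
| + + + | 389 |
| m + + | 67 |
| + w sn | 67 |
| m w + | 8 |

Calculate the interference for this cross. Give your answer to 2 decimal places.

0.42

The two most frequent reciprocal classes, + + + and m w sn, are the parental types, so the F1 was + + + / m w sn.
The two rarest classes, + + sn and m w +, are the double crossovers. Comparing them with the parentals, only the sn allele has switched, so sn is the middle locus and the order is m – sn – w.
m–sn: (134 + 17)/1000 = 0.1510; sn–w: (178 + 17)/1000 = 0.1950.
Expected DCO frequency = 0.1510 × 0.1950 ≈ 0.02944; observed = 17/1000 ≈ 0.01700.
Coefficient of coincidence = 0.01700/0.02944 ≈ 0.58; interference = 1 − 0.58 = 0.42.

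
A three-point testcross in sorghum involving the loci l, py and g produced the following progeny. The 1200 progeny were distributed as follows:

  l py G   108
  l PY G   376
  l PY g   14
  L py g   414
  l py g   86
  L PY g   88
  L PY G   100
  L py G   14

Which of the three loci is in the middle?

The two most frequent reciprocal classes, L py g and l PY G, are the parental types, so the F1 was L py g / l PY G.
The two rarest classes, L py G and l PY g, are the double crossovers. Comparing them with the parentals, only the g allele has switched, so g is the middle locus and the order is py – g – l.

g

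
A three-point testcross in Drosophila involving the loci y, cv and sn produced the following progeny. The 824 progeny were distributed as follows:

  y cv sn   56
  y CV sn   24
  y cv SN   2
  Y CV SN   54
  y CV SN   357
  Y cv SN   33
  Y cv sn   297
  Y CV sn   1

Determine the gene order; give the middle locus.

cv

The two most frequent reciprocal classes, y CV SN and Y cv sn, are the parental types, so the F1 was y CV SN / Y cv sn.
The two rarest classes, y cv SN and Y CV sn, are the double crossovers. Comparing them with the parentals, only the cv allele has switched, so cv is the middle locus and the order is y – cv – sn.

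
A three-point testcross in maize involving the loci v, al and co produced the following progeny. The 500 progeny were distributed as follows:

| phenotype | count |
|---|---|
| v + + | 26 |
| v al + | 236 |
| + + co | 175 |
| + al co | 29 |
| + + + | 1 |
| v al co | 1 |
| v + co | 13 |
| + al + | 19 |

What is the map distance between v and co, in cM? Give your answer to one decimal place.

The two most frequent reciprocal classes, + + co and v al +, are the parental types, so the F1 was + + co / v al +.
The two rarest classes, + + + and v al co, are the double crossovers. Comparing them with the parentals, only the co allele has switched, so co is the middle locus and the order is al – co – v.
Crossovers in the co–v interval produce the single-crossover classes v + co and + al + (13 + 19 = 32) plus the double crossovers (2).
RF(co–v) = (32 + 2) / 500 = 34/500 = 0.0680 → 6.8 cM.

6.8 cM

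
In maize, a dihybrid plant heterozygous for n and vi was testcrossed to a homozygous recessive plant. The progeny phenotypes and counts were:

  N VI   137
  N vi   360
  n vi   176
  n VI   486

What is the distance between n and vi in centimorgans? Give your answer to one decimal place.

The two most frequent classes, N vi (360) and n VI (486), are the parental types, so the F1 was N vi / n VI.
The recombinant classes are N VI and n vi: 137 + 176 = 313.
Recombination frequency = 313/1159 = 0.2701 ≈ 27.0%, i.e. 27.0 centimorgans.

27.0 centimorgans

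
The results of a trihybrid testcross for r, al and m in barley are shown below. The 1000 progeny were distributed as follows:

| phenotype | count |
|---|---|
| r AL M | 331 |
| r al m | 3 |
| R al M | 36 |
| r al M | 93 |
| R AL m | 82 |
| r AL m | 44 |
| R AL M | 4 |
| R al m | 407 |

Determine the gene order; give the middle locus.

The two most frequent reciprocal classes, r AL M and R al m, are the parental types, so the F1 was r AL M / R al m.
The two rarest classes, R AL M and r al m, are the double crossovers. Comparing them with the parentals, only the r allele has switched, so r is the middle locus and the order is m – r – al.

r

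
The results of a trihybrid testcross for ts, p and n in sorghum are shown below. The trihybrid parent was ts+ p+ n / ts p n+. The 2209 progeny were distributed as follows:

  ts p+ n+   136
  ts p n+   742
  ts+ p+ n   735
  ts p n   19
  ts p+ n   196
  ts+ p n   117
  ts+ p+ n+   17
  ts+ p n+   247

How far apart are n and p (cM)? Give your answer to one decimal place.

The two rarest classes, ts+ p+ n+ and ts p n, are the double crossovers. Comparing them with the parentals, only the n allele has switched, so n is the middle locus and the order is ts – n – p.
Crossovers in the n–p interval produce the single-crossover classes ts+ p n and ts p+ n+ (117 + 136 = 253) plus the double crossovers (36).
RF(n–p) = (253 + 36) / 2209 = 289/2209 = 0.1308 → 13.1 cM.

13.1 cM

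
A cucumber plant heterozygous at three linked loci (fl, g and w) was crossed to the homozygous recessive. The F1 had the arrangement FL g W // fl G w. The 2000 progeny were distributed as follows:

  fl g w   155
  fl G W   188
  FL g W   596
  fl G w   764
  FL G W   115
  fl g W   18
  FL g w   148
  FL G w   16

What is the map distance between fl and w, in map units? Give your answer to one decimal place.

The two rarest classes, fl g W and FL G w, are the double crossovers. Comparing them with the parentals, only the fl allele has switched, so fl is the middle locus and the order is w – fl – g.
Crossovers in the w–fl interval produce the single-crossover classes FL g w and fl G W (148 + 188 = 336) plus the double crossovers (34).
RF(w–fl) = (336 + 34) / 2000 = 370/2000 = 0.1850 → 18.5 map units.

18.5 map units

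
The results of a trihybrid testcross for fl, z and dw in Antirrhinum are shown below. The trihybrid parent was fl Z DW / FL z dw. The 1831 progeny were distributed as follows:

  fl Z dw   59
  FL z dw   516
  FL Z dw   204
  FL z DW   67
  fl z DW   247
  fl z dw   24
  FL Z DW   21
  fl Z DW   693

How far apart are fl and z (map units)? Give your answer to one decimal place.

27.1 map units

The two rarest classes, FL Z DW and fl z dw, are the double crossovers. Comparing them with the parentals, only the fl allele has switched, so fl is the middle locus and the order is z – fl – dw.
Crossovers in the z–fl interval produce the single-crossover classes fl z DW and FL Z dw (247 + 204 = 451) plus the double crossovers (45).
RF(z–fl) = (451 + 45) / 1831 = 496/1831 = 0.2709 → 27.1 map units.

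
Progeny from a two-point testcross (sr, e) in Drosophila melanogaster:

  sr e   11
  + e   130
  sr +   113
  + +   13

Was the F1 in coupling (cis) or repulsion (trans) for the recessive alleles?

trans

The two most frequent classes are + e (130) and sr + (113); these are the parental (non-recombinant) types.
So the F1 carried + e on one chromosome and sr + on the other — the recessive alleles are on opposite chromosomes (trans / repulsion).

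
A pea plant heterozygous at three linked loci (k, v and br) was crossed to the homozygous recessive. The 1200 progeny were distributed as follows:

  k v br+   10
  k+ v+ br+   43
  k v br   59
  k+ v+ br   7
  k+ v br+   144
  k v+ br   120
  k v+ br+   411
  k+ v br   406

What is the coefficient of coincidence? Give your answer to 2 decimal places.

0.61

The two most frequent reciprocal classes, k v+ br+ and k+ v br, are the parental types, so the F1 was k v+ br+ / k+ v br.
The two rarest classes, k v br+ and k+ v+ br, are the double crossovers. Comparing them with the parentals, only the v allele has switched, so v is the middle locus and the order is br – v – k.
br–v: (264 + 17)/1200 = 0.2342; v–k: (102 + 17)/1200 = 0.0992.
Expected DCO frequency = 0.2342 × 0.0992 ≈ 0.02323; observed = 17/1200 ≈ 0.01417.
Coefficient of coincidence = 0.01417/0.02323 ≈ 0.61.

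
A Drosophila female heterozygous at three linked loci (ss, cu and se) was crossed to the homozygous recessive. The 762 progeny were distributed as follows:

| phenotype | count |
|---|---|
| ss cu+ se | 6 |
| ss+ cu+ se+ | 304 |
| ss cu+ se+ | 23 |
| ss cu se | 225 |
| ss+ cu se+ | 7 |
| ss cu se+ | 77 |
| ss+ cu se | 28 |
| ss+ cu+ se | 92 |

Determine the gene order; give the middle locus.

cu

The two most frequent reciprocal classes, ss+ cu+ se+ and ss cu se, are the parental types, so the F1 was ss+ cu+ se+ / ss cu se.
The two rarest classes, ss+ cu se+ and ss cu+ se, are the double crossovers. Comparing them with the parentals, only the cu allele has switched, so cu is the middle locus and the order is se – cu – ss.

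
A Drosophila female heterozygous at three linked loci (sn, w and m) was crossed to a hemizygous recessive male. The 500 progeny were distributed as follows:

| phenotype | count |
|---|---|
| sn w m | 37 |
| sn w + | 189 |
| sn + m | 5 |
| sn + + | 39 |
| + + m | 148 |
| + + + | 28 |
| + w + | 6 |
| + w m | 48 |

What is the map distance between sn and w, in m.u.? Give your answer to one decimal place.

The two most frequent reciprocal classes, sn w + and + + m, are the parental types, so the F1 was sn w + / + + m.
The two rarest classes, + w + and sn + m, are the double crossovers. Comparing them with the parentals, only the sn allele has switched, so sn is the middle locus and the order is m – sn – w.
Crossovers in the sn–w interval produce the single-crossover classes sn + + and + w m (39 + 48 = 87) plus the double crossovers (11).
RF(sn–w) = (87 + 11) / 500 = 98/500 = 0.1960 → 19.6 m.u.

19.6 m.u.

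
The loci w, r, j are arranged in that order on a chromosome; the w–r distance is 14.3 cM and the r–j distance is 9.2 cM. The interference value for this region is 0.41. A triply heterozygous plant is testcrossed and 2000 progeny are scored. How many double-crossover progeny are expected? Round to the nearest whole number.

16

Map distances give recombination frequencies of 0.143 and 0.092 for the two intervals.
With interference 0.41 (so coincidence = 0.59), expected double-crossover frequency = 0.143 × 0.092 × 0.59 = 0.00776.
Expected number = 0.00776 × 2000 = 15.52 ≈ 16.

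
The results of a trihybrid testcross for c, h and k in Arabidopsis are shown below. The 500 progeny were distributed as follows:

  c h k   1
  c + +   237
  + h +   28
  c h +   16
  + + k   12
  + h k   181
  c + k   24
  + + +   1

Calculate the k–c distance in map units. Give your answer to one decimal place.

10.8 map units

The two most frequent reciprocal classes, + h k and c + +, are the parental types, so the F1 was + h k / c + +.
The two rarest classes, c h k and + + +, are the double crossovers. Comparing them with the parentals, only the c allele has switched, so c is the middle locus and the order is k – c – h.
Crossovers in the k–c interval produce the single-crossover classes + h + and c + k (28 + 24 = 52) plus the double crossovers (2).
RF(k–c) = (52 + 2) / 500 = 54/500 = 0.1080 → 10.8 map units.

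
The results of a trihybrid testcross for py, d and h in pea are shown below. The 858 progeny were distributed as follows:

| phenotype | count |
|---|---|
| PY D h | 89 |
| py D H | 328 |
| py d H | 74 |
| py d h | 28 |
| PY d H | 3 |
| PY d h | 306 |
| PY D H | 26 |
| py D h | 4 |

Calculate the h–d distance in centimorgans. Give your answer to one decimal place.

19.8 centimorgans

The two most frequent reciprocal classes, PY d h and py D H, are the parental types, so the F1 was PY d h / py D H.
The two rarest classes, PY d H and py D h, are the double crossovers. Comparing them with the parentals, only the h allele has switched, so h is the middle locus and the order is py – h – d.
Crossovers in the h–d interval produce the single-crossover classes PY D h and py d H (89 + 74 = 163) plus the double crossovers (7).
RF(h–d) = (163 + 7) / 858 = 170/858 = 0.1981 → 19.8 centimorgans.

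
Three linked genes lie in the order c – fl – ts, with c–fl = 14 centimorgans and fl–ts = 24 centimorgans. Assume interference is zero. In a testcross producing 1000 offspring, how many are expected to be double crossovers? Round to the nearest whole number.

Map distances give recombination frequencies of 0.140 and 0.240 for the two intervals.
With no interference, expected double-crossover frequency = 0.140 × 0.240 = 0.03360.
Expected number = 0.03360 × 1000 = 33.60 ≈ 34.

34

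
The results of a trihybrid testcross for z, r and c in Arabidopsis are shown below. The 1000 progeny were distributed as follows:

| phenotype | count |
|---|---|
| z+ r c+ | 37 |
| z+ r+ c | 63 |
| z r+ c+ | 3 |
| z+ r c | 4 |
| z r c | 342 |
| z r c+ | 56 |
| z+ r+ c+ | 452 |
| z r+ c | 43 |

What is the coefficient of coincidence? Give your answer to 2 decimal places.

0.64

The two most frequent reciprocal classes, z+ r+ c+ and z r c, are the parental types, so the F1 was z+ r+ c+ / z r c.
The two rarest classes, z r+ c+ and z+ r c, are the double crossovers. Comparing them with the parentals, only the z allele has switched, so z is the middle locus and the order is c – z – r.
c–z: (119 + 7)/1000 = 0.1260; z–r: (80 + 7)/1000 = 0.0870.
Expected DCO frequency = 0.1260 × 0.0870 ≈ 0.01096; observed = 7/1000 ≈ 0.00700.
Coefficient of coincidence = 0.00700/0.01096 ≈ 0.64.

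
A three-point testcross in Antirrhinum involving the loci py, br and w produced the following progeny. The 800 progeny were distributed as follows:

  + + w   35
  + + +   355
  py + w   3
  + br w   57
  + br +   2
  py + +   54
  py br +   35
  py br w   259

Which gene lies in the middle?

br

The two most frequent reciprocal classes, py br w and + + +, are the parental types, so the F1 was py br w / + + +.
The two rarest classes, py + w and + br +, are the double crossovers. Comparing them with the parentals, only the br allele has switched, so br is the middle locus and the order is w – br – py.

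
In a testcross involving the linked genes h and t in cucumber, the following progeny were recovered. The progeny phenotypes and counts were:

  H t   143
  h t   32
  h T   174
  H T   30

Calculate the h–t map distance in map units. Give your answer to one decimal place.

16.4 map units

The two most frequent classes, H t (143) and h T (174), are the parental types, so the F1 was H t / h T.
The recombinant classes are H T and h t: 30 + 32 = 62.
Recombination frequency = 62/379 = 0.1636 ≈ 16.4%, i.e. 16.4 map units.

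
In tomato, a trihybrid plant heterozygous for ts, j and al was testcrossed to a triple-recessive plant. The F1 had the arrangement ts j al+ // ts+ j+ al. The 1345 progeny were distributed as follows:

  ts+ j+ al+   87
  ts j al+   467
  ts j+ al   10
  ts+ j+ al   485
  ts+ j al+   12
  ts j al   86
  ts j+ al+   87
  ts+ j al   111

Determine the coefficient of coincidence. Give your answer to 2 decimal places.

0.69

The two rarest classes, ts+ j al+ and ts j+ al, are the double crossovers. Comparing them with the parentals, only the ts allele has switched, so ts is the middle locus and the order is al – ts – j.
al–ts: (173 + 22)/1345 = 0.1450; ts–j: (198 + 22)/1345 = 0.1636.
Expected DCO frequency = 0.1450 × 0.1636 ≈ 0.02372; observed = 22/1345 ≈ 0.01636.
Coefficient of coincidence = 0.01636/0.02372 ≈ 0.69.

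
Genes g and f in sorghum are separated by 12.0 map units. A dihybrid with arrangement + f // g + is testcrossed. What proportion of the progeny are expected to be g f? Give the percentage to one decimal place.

6.0%

A map distance of 12.0 map units corresponds to a recombination frequency of 0.120.
The F1 is + f / g +, so g f is a recombinant gamete class with expected frequency r/2 = 0.120/2 = 0.0600.
That is 0.0600 = 6.0% of the progeny.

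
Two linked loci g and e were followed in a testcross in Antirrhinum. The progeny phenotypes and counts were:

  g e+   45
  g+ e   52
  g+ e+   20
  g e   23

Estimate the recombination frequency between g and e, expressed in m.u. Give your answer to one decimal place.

The two most frequent classes, g+ e (52) and g e+ (45), are the parental types, so the F1 was g+ e / g e+.
The recombinant classes are g+ e+ and g e: 20 + 23 = 43.
Recombination frequency = 43/140 = 0.3071 ≈ 30.7%, i.e. 30.7 m.u.

30.7 m.u.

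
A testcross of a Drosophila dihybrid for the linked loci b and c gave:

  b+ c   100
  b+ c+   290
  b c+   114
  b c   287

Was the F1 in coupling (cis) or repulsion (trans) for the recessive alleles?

The two most frequent classes are b+ c+ (290) and b c (287); these are the parental (non-recombinant) types.
So the F1 carried b+ c+ on one chromosome and b c on the other — the recessive alleles are on the same chromosome (cis / coupling).

cis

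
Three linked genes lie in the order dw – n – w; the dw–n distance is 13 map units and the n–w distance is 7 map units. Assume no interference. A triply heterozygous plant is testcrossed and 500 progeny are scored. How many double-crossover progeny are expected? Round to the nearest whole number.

Map distances give recombination frequencies of 0.130 and 0.070 for the two intervals.
With no interference, expected double-crossover frequency = 0.130 × 0.070 = 0.00910.
Expected number = 0.00910 × 500 = 4.55 ≈ 5.

5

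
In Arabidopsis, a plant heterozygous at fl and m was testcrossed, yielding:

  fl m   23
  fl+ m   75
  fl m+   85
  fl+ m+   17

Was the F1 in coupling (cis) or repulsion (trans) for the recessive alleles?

trans

The two most frequent classes are fl+ m (75) and fl m+ (85); these are the parental (non-recombinant) types.
So the F1 carried fl+ m on one chromosome and fl m+ on the other — the recessive alleles are on opposite chromosomes (trans / repulsion).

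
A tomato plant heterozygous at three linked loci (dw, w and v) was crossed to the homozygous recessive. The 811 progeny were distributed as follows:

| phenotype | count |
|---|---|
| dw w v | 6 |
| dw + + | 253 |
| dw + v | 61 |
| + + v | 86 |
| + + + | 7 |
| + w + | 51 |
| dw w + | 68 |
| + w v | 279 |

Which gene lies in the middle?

dw

The two most frequent reciprocal classes, dw + + and + w v, are the parental types, so the F1 was dw + + / + w v.
The two rarest classes, + + + and dw w v, are the double crossovers. Comparing them with the parentals, only the dw allele has switched, so dw is the middle locus and the order is v – dw – w.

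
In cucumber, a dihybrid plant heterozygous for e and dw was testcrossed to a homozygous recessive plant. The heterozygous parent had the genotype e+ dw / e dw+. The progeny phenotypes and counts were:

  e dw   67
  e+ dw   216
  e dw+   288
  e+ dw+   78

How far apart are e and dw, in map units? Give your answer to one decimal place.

The recombinant classes are e+ dw+ and e dw: 78 + 67 = 145.
Recombination frequency = 145/649 = 0.2234 ≈ 22.3%, i.e. 22.3 map units.

22.3 map units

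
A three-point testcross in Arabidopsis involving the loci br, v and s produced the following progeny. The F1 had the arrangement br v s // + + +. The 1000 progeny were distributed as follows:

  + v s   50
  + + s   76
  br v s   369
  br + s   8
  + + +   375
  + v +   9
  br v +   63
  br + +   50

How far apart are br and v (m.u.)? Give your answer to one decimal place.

11.7 m.u.

The two rarest classes, br + s and + v +, are the double crossovers. Comparing them with the parentals, only the v allele has switched, so v is the middle locus and the order is s – v – br.
Crossovers in the v–br interval produce the single-crossover classes + v s and br + + (50 + 50 = 100) plus the double crossovers (17).
RF(v–br) = (100 + 17) / 1000 = 117/1000 = 0.1170 → 11.7 m.u.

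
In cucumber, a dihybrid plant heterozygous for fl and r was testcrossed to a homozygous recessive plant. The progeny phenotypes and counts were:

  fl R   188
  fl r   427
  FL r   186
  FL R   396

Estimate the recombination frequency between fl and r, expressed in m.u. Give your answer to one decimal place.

31.2 m.u.

The two most frequent classes, FL R (396) and fl r (427), are the parental types, so the F1 was FL R / fl r.
The recombinant classes are FL r and fl R: 186 + 188 = 374.
Recombination frequency = 374/1197 = 0.3124 ≈ 31.2%, i.e. 31.2 m.u.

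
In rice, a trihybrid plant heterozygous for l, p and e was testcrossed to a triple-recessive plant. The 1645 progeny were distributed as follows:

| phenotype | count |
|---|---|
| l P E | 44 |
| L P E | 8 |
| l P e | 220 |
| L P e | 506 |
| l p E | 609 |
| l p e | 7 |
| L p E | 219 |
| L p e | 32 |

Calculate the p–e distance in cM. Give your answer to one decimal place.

The two most frequent reciprocal classes, l p E and L P e, are the parental types, so the F1 was l p E / L P e.
The two rarest classes, l p e and L P E, are the double crossovers. Comparing them with the parentals, only the e allele has switched, so e is the middle locus and the order is p – e – l.
Crossovers in the p–e interval produce the single-crossover classes l P E and L p e (44 + 32 = 76) plus the double crossovers (15).
RF(p–e) = (76 + 15) / 1645 = 91/1645 = 0.0553 → 5.5 cM.

5.5 cM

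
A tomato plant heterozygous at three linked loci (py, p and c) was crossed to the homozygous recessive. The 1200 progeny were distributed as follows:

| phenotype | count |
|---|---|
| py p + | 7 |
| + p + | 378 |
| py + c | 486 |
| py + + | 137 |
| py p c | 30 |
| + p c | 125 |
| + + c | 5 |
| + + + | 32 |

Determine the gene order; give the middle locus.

The two most frequent reciprocal classes, py + c and + p +, are the parental types, so the F1 was py + c / + p +.
The two rarest classes, + + c and py p +, are the double crossovers. Comparing them with the parentals, only the py allele has switched, so py is the middle locus and the order is c – py – p.

py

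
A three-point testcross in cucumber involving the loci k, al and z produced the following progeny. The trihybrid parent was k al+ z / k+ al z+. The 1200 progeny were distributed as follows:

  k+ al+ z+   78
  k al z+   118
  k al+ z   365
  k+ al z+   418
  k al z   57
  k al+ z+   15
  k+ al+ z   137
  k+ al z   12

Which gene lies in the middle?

The two rarest classes, k al+ z+ and k+ al z, are the double crossovers. Comparing them with the parentals, only the z allele has switched, so z is the middle locus and the order is al – z – k.

z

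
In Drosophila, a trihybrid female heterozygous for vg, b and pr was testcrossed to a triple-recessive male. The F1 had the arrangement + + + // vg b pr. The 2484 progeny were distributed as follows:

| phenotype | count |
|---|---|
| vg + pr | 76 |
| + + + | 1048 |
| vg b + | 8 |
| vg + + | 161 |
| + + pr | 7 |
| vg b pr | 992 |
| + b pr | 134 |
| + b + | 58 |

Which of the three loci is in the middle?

pr

The two rarest classes, + + pr and vg b +, are the double crossovers. Comparing them with the parentals, only the pr allele has switched, so pr is the middle locus and the order is vg – pr – b.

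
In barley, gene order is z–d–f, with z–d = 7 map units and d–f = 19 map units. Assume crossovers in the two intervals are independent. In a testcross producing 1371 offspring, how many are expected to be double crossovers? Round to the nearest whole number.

18

Map distances give recombination frequencies of 0.070 and 0.190 for the two intervals.
With no interference, expected double-crossover frequency = 0.070 × 0.190 = 0.01330.
Expected number = 0.01330 × 1371 = 18.23 ≈ 18.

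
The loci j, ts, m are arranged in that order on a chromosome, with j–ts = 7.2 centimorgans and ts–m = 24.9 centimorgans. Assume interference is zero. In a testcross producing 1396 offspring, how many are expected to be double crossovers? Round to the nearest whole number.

25

Map distances give recombination frequencies of 0.072 and 0.249 for the two intervals.
With no interference, expected double-crossover frequency = 0.072 × 0.249 = 0.01793.
Expected number = 0.01793 × 1396 = 25.03 ≈ 25.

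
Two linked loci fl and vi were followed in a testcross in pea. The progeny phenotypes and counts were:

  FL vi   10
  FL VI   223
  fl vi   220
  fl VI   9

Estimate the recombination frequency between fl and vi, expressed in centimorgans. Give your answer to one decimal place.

4.1 centimorgans

The two most frequent classes, FL VI (223) and fl vi (220), are the parental types, so the F1 was FL VI / fl vi.
The recombinant classes are FL vi and fl VI: 10 + 9 = 19.
Recombination frequency = 19/462 = 0.0411 ≈ 4.1%, i.e. 4.1 centimorgans.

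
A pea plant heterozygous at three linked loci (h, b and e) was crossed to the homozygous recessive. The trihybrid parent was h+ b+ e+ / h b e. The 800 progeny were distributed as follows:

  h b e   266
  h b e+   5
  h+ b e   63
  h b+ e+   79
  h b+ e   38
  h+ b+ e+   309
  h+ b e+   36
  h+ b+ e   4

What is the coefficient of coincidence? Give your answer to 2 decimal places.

0.57

The two rarest classes, h+ b+ e and h b e+, are the double crossovers. Comparing them with the parentals, only the e allele has switched, so e is the middle locus and the order is h – e – b.
h–e: (142 + 9)/800 = 0.1888; e–b: (74 + 9)/800 = 0.1037.
Expected DCO frequency = 0.1888 × 0.1037 ≈ 0.01958; observed = 9/800 ≈ 0.01125.
Coefficient of coincidence = 0.01125/0.01958 ≈ 0.57.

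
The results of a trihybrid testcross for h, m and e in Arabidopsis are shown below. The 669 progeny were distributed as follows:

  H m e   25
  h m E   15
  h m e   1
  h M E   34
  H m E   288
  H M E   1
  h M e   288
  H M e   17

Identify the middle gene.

m

The two most frequent reciprocal classes, h M e and H m E, are the parental types, so the F1 was h M e / H m E.
The two rarest classes, h m e and H M E, are the double crossovers. Comparing them with the parentals, only the m allele has switched, so m is the middle locus and the order is e – m – h.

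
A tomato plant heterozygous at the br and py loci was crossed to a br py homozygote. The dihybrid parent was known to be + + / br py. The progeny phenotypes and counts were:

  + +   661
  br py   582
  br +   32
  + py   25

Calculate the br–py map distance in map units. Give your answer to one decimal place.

4.4 map units

The recombinant classes are + py and br +: 25 + 32 = 57.
Recombination frequency = 57/1300 = 0.0438 ≈ 4.4%, i.e. 4.4 map units.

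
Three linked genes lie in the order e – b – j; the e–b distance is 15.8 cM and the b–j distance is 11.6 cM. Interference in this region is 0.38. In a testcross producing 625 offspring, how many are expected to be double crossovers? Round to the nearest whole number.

Map distances give recombination frequencies of 0.158 and 0.116 for the two intervals.
With interference 0.38 (so coincidence = 0.62), expected double-crossover frequency = 0.158 × 0.116 × 0.62 = 0.01136.
Expected number = 0.01136 × 625 = 7.10 ≈ 7.

7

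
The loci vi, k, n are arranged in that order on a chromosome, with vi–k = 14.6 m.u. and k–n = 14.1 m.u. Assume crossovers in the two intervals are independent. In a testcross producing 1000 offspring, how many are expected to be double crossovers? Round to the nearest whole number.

Map distances give recombination frequencies of 0.146 and 0.141 for the two intervals.
With no interference, expected double-crossover frequency = 0.146 × 0.141 = 0.02059.
Expected number = 0.02059 × 1000 = 20.59 ≈ 21.

21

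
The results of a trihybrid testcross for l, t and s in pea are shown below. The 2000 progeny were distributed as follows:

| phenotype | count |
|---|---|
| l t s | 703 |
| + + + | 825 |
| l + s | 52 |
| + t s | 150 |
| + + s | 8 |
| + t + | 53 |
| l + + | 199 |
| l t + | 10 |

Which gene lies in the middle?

The two most frequent reciprocal classes, l t s and + + +, are the parental types, so the F1 was l t s / + + +.
The two rarest classes, l t + and + + s, are the double crossovers. Comparing them with the parentals, only the s allele has switched, so s is the middle locus and the order is l – s – t.

s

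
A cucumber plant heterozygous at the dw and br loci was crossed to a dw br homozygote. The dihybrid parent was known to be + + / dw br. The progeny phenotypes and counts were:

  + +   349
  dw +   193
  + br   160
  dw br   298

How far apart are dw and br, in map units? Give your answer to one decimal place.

The recombinant classes are + br and dw +: 160 + 193 = 353.
Recombination frequency = 353/1000 = 0.3530 ≈ 35.3%, i.e. 35.3 map units.

35.3 map units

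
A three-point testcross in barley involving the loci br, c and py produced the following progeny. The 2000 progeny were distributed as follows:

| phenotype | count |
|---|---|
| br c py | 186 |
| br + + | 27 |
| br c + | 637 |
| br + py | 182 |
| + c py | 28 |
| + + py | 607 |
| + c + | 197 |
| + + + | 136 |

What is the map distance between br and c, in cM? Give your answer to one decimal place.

21.7 cM

The two most frequent reciprocal classes, br c + and + + py, are the parental types, so the F1 was br c + / + + py.
The two rarest classes, br + + and + c py, are the double crossovers. Comparing them with the parentals, only the c allele has switched, so c is the middle locus and the order is br – c – py.
Crossovers in the br–c interval produce the single-crossover classes + c + and br + py (197 + 182 = 379) plus the double crossovers (55).
RF(br–c) = (379 + 55) / 2000 = 434/2000 = 0.2170 → 21.7 cM.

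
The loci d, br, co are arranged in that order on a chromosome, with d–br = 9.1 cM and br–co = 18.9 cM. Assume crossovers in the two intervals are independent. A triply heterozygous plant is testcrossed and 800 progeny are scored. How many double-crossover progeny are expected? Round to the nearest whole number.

14

Map distances give recombination frequencies of 0.091 and 0.189 for the two intervals.
With no interference, expected double-crossover frequency = 0.091 × 0.189 = 0.01720.
Expected number = 0.01720 × 800 = 13.76 ≈ 14.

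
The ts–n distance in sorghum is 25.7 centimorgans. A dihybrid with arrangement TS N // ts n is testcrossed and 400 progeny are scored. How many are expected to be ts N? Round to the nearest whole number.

A map distance of 25.7 centimorgans corresponds to a recombination frequency of 0.257.
The F1 is TS N / ts n, so ts N is a recombinant gamete class with expected frequency r/2 = 0.257/2 = 0.1285.
Expected number = 0.1285 × 400 = 51.40 ≈ 51.

51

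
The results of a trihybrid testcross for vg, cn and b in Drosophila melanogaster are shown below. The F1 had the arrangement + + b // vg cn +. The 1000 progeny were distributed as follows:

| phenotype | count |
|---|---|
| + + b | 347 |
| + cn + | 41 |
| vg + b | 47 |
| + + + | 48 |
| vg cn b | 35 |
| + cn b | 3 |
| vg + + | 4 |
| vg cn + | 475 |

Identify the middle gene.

The two rarest classes, + cn b and vg + +, are the double crossovers. Comparing them with the parentals, only the cn allele has switched, so cn is the middle locus and the order is vg – cn – b.

cn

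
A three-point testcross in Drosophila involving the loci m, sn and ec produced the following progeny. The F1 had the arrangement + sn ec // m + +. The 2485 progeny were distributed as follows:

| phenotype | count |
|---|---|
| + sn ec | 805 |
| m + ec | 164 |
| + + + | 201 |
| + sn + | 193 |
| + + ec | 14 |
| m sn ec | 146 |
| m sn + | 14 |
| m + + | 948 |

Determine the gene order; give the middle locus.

The two rarest classes, + + ec and m sn +, are the double crossovers. Comparing them with the parentals, only the sn allele has switched, so sn is the middle locus and the order is m – sn – ec.

sn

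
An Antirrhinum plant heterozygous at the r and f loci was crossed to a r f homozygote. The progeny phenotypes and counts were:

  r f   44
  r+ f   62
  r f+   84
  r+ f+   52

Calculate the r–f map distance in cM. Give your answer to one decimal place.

The two most frequent classes, r+ f (62) and r f+ (84), are the parental types, so the F1 was r+ f / r f+.
The recombinant classes are r+ f+ and r f: 52 + 44 = 96.
Recombination frequency = 96/242 = 0.3967 ≈ 39.7%, i.e. 39.7 cM.

39.7 cM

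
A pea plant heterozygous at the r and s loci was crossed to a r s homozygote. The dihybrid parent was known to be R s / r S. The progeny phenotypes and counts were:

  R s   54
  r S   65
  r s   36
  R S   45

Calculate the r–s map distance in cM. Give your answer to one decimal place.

The recombinant classes are R S and r s: 45 + 36 = 81.
Recombination frequency = 81/200 = 0.4050 ≈ 40.5%, i.e. 40.5 cM.

40.5 cM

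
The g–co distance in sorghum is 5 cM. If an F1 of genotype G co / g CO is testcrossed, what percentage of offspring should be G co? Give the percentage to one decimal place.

A map distance of 5 cM corresponds to a recombination frequency of 0.050.
The F1 is G co / g CO, so G co is a parental gamete class with expected frequency (1 − r)/2 = 0.950/2 = 0.4750.
That is 0.4750 = 47.5% of the progeny.

47.5%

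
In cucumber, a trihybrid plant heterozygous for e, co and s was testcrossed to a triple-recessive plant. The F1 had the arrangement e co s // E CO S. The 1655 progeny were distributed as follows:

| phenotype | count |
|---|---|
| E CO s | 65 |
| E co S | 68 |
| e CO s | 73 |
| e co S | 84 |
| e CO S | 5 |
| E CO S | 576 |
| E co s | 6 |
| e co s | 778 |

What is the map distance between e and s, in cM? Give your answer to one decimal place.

The two rarest classes, E co s and e CO S, are the double crossovers. Comparing them with the parentals, only the e allele has switched, so e is the middle locus and the order is s – e – co.
Crossovers in the s–e interval produce the single-crossover classes e co S and E CO s (84 + 65 = 149) plus the double crossovers (11).
RF(s–e) = (149 + 11) / 1655 = 160/1655 = 0.0967 → 9.7 cM.

9.7 cM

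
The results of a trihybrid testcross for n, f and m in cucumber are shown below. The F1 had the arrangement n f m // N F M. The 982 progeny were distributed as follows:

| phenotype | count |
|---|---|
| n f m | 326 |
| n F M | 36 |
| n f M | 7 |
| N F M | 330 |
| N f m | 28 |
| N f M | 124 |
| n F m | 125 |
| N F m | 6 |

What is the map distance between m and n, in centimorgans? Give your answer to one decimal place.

The two rarest classes, n f M and N F m, are the double crossovers. Comparing them with the parentals, only the m allele has switched, so m is the middle locus and the order is f – m – n.
Crossovers in the m–n interval produce the single-crossover classes N f m and n F M (28 + 36 = 64) plus the double crossovers (13).
RF(m–n) = (64 + 13) / 982 = 77/982 = 0.0784 → 7.8 centimorgans.

7.8 centimorgans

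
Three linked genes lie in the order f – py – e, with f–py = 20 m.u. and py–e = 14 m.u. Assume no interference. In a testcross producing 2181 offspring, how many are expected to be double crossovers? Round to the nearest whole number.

Map distances give recombination frequencies of 0.200 and 0.140 for the two intervals.
With no interference, expected double-crossover frequency = 0.200 × 0.140 = 0.02800.
Expected number = 0.02800 × 2181 = 61.07 ≈ 61.

61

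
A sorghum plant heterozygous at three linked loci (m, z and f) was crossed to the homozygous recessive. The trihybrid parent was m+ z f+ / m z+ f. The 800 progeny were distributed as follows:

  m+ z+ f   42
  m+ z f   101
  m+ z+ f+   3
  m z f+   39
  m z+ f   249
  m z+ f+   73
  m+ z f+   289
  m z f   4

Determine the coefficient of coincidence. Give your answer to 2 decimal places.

The two rarest classes, m+ z+ f+ and m z f, are the double crossovers. Comparing them with the parentals, only the z allele has switched, so z is the middle locus and the order is f – z – m.
f–z: (174 + 7)/800 = 0.2263; z–m: (81 + 7)/800 = 0.1100.
Expected DCO frequency = 0.2263 × 0.1100 ≈ 0.02489; observed = 7/800 ≈ 0.00875.
Coefficient of coincidence = 0.00875/0.02489 ≈ 0.35.

0.35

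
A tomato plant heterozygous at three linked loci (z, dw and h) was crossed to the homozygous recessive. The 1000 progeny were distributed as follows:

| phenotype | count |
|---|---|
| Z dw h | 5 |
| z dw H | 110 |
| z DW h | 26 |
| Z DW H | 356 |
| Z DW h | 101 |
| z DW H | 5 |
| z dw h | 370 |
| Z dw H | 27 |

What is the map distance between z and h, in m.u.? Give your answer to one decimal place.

The two most frequent reciprocal classes, Z DW H and z dw h, are the parental types, so the F1 was Z DW H / z dw h.
The two rarest classes, z DW H and Z dw h, are the double crossovers. Comparing them with the parentals, only the z allele has switched, so z is the middle locus and the order is dw – z – h.
Crossovers in the z–h interval produce the single-crossover classes Z DW h and z dw H (101 + 110 = 211) plus the double crossovers (10).
RF(z–h) = (211 + 10) / 1000 = 221/1000 = 0.2210 → 22.1 m.u.

22.1 m.u.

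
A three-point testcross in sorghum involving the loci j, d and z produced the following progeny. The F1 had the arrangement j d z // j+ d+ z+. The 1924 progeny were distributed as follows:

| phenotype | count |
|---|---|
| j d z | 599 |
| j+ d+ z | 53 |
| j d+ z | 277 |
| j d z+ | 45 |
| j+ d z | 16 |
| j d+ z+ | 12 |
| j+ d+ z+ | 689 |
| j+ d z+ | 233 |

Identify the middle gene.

j

The two rarest classes, j+ d z and j d+ z+, are the double crossovers. Comparing them with the parentals, only the j allele has switched, so j is the middle locus and the order is z – j – d.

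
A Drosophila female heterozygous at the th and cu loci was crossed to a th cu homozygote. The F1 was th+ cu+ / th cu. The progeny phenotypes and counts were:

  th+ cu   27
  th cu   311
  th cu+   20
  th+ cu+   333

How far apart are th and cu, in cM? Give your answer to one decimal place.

6.8 cM

The recombinant classes are th+ cu and th cu+: 27 + 20 = 47.
Recombination frequency = 47/691 = 0.0680 ≈ 6.8%, i.e. 6.8 cM.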